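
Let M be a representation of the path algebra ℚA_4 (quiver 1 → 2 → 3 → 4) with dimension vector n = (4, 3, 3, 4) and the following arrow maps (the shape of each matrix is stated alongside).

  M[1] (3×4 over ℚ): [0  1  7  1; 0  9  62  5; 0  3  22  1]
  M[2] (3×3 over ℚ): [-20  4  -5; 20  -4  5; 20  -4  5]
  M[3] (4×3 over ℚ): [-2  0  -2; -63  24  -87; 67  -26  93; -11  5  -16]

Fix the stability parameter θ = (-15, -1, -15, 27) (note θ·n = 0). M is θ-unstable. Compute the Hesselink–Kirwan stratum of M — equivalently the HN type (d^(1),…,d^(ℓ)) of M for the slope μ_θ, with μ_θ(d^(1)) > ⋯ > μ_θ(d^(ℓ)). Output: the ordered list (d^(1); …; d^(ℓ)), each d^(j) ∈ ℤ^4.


Barcode: M ≅ I[1,1], I[1,2]^2, I[1,3], I[3,4]^2, I[4,4]^2. HN layers by μ_θ (4 steps, strictly decreasing):
  μ^(1)=27; μ^(2)=-1; μ^(3)=-8; μ^(4)=-15

((0, 0, 0, 4); (0, 2, 0, 0); (0, 1, 1, 0); (4, 0, 2, 0))


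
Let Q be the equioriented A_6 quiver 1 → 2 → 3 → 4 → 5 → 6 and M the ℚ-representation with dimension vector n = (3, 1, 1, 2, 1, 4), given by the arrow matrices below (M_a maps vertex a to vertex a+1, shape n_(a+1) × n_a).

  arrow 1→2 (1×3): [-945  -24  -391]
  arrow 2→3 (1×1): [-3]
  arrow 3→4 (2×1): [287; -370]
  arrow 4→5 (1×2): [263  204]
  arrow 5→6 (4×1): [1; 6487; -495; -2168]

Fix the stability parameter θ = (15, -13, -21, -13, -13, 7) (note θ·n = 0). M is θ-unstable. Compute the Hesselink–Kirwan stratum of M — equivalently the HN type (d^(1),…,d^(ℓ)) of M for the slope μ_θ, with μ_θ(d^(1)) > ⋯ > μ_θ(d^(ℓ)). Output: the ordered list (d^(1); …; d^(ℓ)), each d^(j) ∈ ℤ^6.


Via rank(M_{q-1}∘⋯∘M_p): M ≅ I[1,1]^2, I[1,6], I[4,4], I[6,6]^3.
μ_θ-semistable layers: μ^(1)=15; μ^(2)=7; μ^(3)=-9; μ^(4)=-13

((2, 0, 0, 0, 0, 0); (0, 0, 0, 0, 0, 4); (1, 1, 1, 1, 1, 0); (0, 0, 0, 1, 0, 0))


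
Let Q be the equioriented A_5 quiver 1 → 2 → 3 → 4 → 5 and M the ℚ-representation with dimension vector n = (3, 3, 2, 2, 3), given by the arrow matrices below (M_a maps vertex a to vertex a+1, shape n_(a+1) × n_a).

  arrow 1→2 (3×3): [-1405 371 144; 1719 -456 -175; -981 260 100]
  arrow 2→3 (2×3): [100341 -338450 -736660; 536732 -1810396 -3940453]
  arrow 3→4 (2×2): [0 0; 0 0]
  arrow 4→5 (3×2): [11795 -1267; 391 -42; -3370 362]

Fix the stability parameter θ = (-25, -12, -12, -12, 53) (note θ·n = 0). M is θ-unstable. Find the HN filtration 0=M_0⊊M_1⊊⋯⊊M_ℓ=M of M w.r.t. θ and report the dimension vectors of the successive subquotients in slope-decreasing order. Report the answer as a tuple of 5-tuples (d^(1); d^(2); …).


Interval decomposition of M: I[1,2], I[1,3]^2, I[4,5]^2, I[5,5].
HN type (ℓ=3): μ^(1)=53; μ^(2)=-12; μ^(3)=-25

((0, 0, 0, 0, 3); (0, 3, 2, 2, 0); (3, 0, 0, 0, 0))


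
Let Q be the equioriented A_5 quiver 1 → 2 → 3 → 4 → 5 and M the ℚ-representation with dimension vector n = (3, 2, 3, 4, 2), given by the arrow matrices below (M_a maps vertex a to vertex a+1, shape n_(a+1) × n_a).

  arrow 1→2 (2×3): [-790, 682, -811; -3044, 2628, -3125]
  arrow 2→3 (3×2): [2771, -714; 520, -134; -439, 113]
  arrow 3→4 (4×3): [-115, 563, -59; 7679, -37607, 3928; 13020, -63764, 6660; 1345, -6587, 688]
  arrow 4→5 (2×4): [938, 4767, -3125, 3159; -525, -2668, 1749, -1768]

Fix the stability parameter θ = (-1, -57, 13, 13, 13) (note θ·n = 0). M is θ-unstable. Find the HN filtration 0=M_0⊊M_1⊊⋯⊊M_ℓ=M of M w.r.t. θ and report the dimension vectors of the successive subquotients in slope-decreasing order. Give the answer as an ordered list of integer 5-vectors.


Barcode: M ≅ I[1,1], I[1,4], I[1,5], I[3,5], I[4,4]. HN layers by μ_θ (3 steps, strictly decreasing):
  μ^(1)=13; μ^(2)=-1; μ^(3)=-29

((0, 0, 3, 4, 2); (1, 0, 0, 0, 0); (2, 2, 0, 0, 0))


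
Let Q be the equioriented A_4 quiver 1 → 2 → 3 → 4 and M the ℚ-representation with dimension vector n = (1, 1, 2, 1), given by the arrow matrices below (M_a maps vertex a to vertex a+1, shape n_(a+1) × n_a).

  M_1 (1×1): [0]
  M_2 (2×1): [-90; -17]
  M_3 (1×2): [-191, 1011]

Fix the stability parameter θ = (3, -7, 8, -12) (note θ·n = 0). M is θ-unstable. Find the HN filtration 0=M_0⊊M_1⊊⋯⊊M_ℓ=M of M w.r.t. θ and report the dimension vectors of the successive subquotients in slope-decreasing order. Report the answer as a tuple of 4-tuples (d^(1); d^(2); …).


Interval decomposition of M: I[1,1], I[2,4], I[3,3].
HN type (ℓ=4): μ^(1)=8; μ^(2)=3; μ^(3)=-2; μ^(4)=-7

((0, 0, 1, 0); (1, 0, 0, 0); (0, 0, 1, 1); (0, 1, 0, 0))


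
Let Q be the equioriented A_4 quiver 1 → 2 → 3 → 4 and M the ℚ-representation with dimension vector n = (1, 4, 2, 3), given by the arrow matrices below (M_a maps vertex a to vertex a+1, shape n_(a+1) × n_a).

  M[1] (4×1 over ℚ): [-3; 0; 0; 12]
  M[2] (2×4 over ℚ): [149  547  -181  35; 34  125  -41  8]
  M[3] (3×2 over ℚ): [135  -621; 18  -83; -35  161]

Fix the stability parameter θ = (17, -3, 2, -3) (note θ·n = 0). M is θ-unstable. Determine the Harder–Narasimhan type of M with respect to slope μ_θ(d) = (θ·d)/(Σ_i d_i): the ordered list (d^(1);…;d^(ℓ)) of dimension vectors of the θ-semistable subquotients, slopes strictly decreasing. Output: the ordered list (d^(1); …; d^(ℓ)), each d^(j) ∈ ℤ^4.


Interval decomposition of M: I[1,4], I[2,2]^2, I[2,4], I[4,4].
HN type (ℓ=3): μ^(1)=13/4; μ^(2)=-1/2; μ^(3)=-3

((1, 1, 1, 1); (0, 0, 1, 1); (0, 3, 0, 1))


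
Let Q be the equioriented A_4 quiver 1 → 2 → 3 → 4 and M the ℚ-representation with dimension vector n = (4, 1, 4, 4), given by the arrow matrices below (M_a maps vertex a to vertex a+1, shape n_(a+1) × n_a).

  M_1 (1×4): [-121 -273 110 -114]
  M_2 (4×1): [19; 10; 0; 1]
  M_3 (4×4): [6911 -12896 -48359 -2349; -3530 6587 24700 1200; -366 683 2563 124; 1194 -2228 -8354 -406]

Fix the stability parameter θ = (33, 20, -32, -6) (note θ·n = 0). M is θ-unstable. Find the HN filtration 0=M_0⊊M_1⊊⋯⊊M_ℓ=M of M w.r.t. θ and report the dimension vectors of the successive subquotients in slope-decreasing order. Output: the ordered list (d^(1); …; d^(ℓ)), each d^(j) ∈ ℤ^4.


Barcode: M ≅ I[1,1]^3, I[1,3], I[3,4]^3, I[4,4]. HN layers by μ_θ (4 steps, strictly decreasing):
  μ^(1)=33; μ^(2)=7; μ^(3)=-6; μ^(4)=-32

((3, 0, 0, 0); (1, 1, 1, 0); (0, 0, 0, 4); (0, 0, 3, 0))


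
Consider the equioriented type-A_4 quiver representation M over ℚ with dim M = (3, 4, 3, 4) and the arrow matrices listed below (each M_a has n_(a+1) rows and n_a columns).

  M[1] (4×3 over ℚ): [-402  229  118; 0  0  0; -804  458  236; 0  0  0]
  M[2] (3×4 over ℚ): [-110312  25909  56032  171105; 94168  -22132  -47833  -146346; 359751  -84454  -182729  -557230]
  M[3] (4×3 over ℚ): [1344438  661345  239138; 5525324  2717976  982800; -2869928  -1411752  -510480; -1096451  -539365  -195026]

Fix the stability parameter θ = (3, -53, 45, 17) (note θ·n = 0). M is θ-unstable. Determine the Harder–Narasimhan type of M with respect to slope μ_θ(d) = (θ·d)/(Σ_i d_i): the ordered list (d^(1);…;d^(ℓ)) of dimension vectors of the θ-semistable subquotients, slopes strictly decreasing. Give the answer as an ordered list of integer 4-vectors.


Interval decomposition of M: I[1,1]^2, I[1,3], I[2,2], I[2,4]^2, I[4,4]^2.
HN type (ℓ=6): μ^(1)=45; μ^(2)=31; μ^(3)=17; μ^(4)=3; μ^(5)=-25; μ^(6)=-53

((0, 0, 1, 0); (0, 0, 2, 2); (0, 0, 0, 2); (2, 0, 0, 0); (1, 1, 0, 0); (0, 3, 0, 0))


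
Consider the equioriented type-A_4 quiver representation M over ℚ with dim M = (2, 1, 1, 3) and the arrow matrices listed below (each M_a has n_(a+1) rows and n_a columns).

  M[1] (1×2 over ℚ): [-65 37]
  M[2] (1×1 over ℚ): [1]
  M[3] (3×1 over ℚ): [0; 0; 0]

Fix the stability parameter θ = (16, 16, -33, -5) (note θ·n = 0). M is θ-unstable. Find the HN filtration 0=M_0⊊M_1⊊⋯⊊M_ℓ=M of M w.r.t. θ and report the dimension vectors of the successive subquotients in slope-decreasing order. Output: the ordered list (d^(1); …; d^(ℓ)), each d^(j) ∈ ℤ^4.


Interval decomposition of M: I[1,1], I[1,3], I[4,4]^3.
HN type (ℓ=3): μ^(1)=16; μ^(2)=-1/3; μ^(3)=-5

((1, 0, 0, 0); (1, 1, 1, 0); (0, 0, 0, 3))


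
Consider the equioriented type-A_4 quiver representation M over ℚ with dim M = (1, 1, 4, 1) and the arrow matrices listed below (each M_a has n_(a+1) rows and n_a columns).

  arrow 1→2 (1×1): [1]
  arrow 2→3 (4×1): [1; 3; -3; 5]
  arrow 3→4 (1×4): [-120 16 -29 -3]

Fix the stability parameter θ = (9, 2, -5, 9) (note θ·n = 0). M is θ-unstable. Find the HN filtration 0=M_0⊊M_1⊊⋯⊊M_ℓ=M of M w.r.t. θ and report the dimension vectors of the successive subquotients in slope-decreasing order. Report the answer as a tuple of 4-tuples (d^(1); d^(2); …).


Via rank(M_{q-1}∘⋯∘M_p): M ≅ I[1,3], I[3,3]^2, I[3,4].
μ_θ-semistable layers: μ^(1)=9; μ^(2)=2; μ^(3)=-5

((0, 0, 0, 1); (1, 1, 1, 0); (0, 0, 3, 0))


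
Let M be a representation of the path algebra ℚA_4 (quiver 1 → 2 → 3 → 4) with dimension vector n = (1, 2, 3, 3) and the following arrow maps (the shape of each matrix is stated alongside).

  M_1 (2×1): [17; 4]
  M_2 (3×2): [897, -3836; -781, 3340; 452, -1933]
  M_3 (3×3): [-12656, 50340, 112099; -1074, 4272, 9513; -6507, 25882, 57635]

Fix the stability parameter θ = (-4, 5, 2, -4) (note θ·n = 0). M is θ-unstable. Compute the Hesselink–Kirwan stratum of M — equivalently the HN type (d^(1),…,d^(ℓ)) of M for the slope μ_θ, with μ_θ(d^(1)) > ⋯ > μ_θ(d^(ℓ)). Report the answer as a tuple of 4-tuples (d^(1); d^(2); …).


Interval decomposition of M: I[1,4], I[2,4], I[3,3], I[4,4].
HN type (ℓ=3): μ^(1)=2; μ^(2)=1; μ^(3)=-4

((0, 0, 1, 0); (0, 2, 2, 2); (1, 0, 0, 1))


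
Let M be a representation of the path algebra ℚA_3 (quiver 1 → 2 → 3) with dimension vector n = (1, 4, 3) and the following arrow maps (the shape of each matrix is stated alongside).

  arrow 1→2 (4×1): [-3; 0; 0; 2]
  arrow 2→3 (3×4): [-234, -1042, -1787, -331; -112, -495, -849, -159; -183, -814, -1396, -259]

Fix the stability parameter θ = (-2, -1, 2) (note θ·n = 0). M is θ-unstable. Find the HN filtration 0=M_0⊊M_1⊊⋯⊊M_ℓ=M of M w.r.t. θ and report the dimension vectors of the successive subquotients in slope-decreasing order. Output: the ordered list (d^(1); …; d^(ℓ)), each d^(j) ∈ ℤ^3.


Via rank(M_{q-1}∘⋯∘M_p): M ≅ I[1,3], I[2,2], I[2,3]^2.
μ_θ-semistable layers: μ^(1)=2; μ^(2)=-1; μ^(3)=-2

((0, 0, 3); (0, 4, 0); (1, 0, 0))


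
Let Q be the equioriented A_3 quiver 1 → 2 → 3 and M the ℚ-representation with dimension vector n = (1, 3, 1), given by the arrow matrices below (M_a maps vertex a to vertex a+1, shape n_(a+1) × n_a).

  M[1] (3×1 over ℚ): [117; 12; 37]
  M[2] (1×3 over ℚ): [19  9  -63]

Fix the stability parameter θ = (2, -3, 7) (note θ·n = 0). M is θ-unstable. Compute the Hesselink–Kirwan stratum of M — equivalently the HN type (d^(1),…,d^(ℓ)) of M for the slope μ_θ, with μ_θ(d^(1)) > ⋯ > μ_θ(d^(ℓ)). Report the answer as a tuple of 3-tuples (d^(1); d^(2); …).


Interval decomposition of M: I[1,2], I[2,2], I[2,3].
HN type (ℓ=3): μ^(1)=7; μ^(2)=-1/2; μ^(3)=-3

((0, 0, 1); (1, 1, 0); (0, 2, 0))


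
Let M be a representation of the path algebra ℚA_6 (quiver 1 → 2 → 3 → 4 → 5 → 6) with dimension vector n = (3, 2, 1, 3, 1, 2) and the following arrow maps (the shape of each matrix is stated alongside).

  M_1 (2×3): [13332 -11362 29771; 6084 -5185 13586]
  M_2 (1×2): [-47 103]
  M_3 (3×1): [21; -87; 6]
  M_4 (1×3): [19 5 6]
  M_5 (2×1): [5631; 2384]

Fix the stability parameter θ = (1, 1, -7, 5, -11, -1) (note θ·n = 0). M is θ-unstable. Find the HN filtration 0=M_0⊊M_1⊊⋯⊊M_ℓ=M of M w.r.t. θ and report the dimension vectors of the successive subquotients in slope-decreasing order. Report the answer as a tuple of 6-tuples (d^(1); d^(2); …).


Interval decomposition of M: I[1,1], I[1,2], I[1,4], I[4,4], I[4,6], I[6,6].
HN type (ℓ=5): μ^(1)=5; μ^(2)=1; μ^(3)=-1; μ^(4)=-5/3; μ^(5)=-3

((0, 0, 0, 2, 0, 0); (2, 1, 0, 0, 0, 0); (0, 0, 0, 0, 0, 2); (1, 1, 1, 0, 0, 0); (0, 0, 0, 1, 1, 0))


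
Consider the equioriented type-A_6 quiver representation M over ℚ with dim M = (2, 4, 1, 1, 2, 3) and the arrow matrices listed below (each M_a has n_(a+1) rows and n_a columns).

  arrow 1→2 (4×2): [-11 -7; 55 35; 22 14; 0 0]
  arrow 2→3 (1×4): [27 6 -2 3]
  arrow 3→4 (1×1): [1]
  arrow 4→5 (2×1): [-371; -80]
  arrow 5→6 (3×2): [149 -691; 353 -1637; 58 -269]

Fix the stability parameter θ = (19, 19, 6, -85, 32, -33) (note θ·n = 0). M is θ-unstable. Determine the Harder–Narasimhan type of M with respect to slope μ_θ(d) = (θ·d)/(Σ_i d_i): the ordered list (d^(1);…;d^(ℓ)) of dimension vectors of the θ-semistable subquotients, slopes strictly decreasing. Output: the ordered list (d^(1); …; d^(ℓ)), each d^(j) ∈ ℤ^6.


Via rank(M_{q-1}∘⋯∘M_p): M ≅ I[1,1], I[1,6], I[2,2]^3, I[5,6], I[6,6].
μ_θ-semistable layers: μ^(1)=19; μ^(2)=-1/2; μ^(3)=-41/4; μ^(4)=-33

((1, 3, 0, 0, 0, 0); (0, 0, 0, 0, 2, 2); (1, 1, 1, 1, 0, 0); (0, 0, 0, 0, 0, 1))


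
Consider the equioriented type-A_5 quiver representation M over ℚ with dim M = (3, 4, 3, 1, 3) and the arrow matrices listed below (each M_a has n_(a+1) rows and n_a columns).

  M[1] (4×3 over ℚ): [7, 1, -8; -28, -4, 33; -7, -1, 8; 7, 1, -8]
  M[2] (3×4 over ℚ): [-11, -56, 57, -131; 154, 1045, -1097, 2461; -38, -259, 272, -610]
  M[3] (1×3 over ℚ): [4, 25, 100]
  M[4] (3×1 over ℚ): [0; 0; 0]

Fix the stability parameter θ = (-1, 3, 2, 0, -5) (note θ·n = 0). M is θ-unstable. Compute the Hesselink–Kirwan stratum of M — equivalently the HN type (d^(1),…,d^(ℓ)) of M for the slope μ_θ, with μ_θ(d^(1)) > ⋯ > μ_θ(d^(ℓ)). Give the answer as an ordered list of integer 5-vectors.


Interval decomposition of M: I[1,1], I[1,3], I[1,4], I[2,2], I[2,3], I[5,5]^3.
HN type (ℓ=5): μ^(1)=3; μ^(2)=5/2; μ^(3)=5/3; μ^(4)=-1; μ^(5)=-5

((0, 1, 0, 0, 0); (0, 2, 2, 0, 0); (0, 1, 1, 1, 0); (3, 0, 0, 0, 0); (0, 0, 0, 0, 3))


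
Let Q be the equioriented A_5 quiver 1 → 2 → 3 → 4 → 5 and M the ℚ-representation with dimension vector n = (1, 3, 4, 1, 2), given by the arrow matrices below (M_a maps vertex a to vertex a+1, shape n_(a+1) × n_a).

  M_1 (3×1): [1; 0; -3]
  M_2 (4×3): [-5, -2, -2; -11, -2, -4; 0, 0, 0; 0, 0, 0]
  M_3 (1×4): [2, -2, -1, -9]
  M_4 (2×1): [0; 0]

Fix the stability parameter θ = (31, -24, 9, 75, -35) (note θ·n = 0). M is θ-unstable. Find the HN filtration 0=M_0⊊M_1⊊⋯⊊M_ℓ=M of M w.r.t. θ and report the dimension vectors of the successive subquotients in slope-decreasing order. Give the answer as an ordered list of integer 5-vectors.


Via rank(M_{q-1}∘⋯∘M_p): M ≅ I[1,3], I[2,2], I[2,4], I[3,3]^2, I[5,5]^2.
μ_θ-semistable layers: μ^(1)=75; μ^(2)=9; μ^(3)=7/2; μ^(4)=-24; μ^(5)=-35

((0, 0, 0, 1, 0); (0, 0, 4, 0, 0); (1, 1, 0, 0, 0); (0, 2, 0, 0, 0); (0, 0, 0, 0, 2))


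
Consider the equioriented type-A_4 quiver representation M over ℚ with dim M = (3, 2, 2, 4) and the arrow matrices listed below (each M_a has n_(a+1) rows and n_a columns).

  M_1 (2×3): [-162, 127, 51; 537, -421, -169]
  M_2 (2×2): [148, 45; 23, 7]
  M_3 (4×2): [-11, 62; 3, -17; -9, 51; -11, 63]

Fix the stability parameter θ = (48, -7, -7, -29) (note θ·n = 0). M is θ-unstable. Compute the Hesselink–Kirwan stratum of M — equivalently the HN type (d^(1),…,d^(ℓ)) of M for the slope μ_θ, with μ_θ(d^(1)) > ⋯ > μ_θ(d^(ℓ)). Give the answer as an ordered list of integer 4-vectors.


Interval decomposition of M: I[1,1], I[1,4]^2, I[4,4]^2.
HN type (ℓ=3): μ^(1)=48; μ^(2)=5/4; μ^(3)=-29

((1, 0, 0, 0); (2, 2, 2, 2); (0, 0, 0, 2))


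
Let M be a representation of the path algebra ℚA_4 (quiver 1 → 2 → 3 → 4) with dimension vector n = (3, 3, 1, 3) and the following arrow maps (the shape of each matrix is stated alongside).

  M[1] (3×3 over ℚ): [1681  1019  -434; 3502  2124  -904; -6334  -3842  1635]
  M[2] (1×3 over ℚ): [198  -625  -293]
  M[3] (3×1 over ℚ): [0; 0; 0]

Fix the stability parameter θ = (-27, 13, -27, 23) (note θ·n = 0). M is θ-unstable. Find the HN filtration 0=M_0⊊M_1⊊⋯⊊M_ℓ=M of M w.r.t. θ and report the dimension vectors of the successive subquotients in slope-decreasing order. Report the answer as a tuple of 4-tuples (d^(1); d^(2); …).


Interval decomposition of M: I[1,2]^2, I[1,3], I[4,4]^3.
HN type (ℓ=4): μ^(1)=23; μ^(2)=13; μ^(3)=-7; μ^(4)=-27

((0, 0, 0, 3); (0, 2, 0, 0); (0, 1, 1, 0); (3, 0, 0, 0))


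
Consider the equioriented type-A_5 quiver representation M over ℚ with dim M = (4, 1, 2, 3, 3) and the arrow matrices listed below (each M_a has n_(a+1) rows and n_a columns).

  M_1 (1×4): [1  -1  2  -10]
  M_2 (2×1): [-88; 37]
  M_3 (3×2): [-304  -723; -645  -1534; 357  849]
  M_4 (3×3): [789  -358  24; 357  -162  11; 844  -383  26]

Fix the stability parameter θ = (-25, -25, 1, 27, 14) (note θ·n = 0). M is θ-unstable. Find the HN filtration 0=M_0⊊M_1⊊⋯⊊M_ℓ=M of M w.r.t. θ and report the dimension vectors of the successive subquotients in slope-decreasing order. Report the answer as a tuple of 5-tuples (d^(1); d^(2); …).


Barcode: M ≅ I[1,1]^3, I[1,5], I[3,5], I[4,5]. HN layers by μ_θ (3 steps, strictly decreasing):
  μ^(1)=41/2; μ^(2)=1; μ^(3)=-25

((0, 0, 0, 3, 3); (0, 0, 2, 0, 0); (4, 1, 0, 0, 0))


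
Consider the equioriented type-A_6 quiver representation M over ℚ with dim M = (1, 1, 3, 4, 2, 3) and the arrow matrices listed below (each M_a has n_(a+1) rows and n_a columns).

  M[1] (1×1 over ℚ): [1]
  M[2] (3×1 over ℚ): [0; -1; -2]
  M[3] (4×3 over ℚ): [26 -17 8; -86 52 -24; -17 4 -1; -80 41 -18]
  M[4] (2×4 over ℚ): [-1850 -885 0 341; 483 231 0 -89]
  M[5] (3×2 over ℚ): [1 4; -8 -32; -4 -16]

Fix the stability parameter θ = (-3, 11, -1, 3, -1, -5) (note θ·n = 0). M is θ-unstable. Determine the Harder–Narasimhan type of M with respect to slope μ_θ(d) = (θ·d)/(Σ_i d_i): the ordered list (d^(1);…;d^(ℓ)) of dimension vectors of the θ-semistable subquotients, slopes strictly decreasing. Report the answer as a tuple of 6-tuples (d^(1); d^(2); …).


Via rank(M_{q-1}∘⋯∘M_p): M ≅ I[1,6], I[3,4], I[3,5], I[4,4], I[6,6]^2.
μ_θ-semistable layers: μ^(1)=3; μ^(2)=7/5; μ^(3)=1; μ^(4)=-1; μ^(5)=-3; μ^(6)=-5

((0, 0, 0, 2, 0, 0); (0, 1, 1, 1, 1, 1); (0, 0, 0, 1, 1, 0); (0, 0, 2, 0, 0, 0); (1, 0, 0, 0, 0, 0); (0, 0, 0, 0, 0, 2))


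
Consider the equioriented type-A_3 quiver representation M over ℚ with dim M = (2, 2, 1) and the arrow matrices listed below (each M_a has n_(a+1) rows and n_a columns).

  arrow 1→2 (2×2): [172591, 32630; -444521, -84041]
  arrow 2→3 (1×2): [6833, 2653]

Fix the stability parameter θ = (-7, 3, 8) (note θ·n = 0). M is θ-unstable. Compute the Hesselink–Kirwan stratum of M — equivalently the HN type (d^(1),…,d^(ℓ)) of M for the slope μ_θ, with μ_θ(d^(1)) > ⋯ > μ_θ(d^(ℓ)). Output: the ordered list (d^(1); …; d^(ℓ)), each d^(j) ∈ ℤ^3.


Interval decomposition of M: I[1,2], I[1,3].
HN type (ℓ=3): μ^(1)=8; μ^(2)=3; μ^(3)=-7

((0, 0, 1); (0, 2, 0); (2, 0, 0))


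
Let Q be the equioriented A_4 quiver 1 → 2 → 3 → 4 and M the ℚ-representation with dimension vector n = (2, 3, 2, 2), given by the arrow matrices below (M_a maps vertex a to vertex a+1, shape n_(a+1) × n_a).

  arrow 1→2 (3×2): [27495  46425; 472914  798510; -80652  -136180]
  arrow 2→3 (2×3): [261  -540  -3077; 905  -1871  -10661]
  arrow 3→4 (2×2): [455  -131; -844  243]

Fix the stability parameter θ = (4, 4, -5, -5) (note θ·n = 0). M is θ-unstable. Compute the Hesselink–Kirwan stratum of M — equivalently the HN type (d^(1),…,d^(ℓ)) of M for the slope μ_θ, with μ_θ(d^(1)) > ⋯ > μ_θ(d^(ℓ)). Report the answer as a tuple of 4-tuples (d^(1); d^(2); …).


Interval decomposition of M: I[1,1], I[1,4], I[2,2], I[2,4].
HN type (ℓ=3): μ^(1)=4; μ^(2)=-1/2; μ^(3)=-2

((1, 1, 0, 0); (1, 1, 1, 1); (0, 1, 1, 1))


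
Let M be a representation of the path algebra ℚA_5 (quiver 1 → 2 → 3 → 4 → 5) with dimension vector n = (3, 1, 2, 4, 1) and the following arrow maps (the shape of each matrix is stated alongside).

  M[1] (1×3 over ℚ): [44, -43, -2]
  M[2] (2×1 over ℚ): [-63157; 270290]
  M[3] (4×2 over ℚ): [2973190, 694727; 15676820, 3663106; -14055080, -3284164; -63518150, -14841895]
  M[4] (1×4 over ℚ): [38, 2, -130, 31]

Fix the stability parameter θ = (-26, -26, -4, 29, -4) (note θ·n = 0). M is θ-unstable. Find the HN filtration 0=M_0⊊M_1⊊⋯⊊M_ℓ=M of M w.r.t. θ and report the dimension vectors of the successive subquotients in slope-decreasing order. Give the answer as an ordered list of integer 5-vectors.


Via rank(M_{q-1}∘⋯∘M_p): M ≅ I[1,1]^2, I[1,3], I[3,5], I[4,4]^3.
μ_θ-semistable layers: μ^(1)=29; μ^(2)=25/2; μ^(3)=-4; μ^(4)=-26

((0, 0, 0, 3, 0); (0, 0, 0, 1, 1); (0, 0, 2, 0, 0); (3, 1, 0, 0, 0))


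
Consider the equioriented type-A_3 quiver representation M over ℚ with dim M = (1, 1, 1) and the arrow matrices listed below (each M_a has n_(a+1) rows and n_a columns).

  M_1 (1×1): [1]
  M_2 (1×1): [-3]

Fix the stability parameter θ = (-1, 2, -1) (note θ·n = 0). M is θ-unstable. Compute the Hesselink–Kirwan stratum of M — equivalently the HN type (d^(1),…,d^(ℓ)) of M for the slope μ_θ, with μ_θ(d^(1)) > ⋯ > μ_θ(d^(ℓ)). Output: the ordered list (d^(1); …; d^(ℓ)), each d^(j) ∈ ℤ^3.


Interval decomposition of M: I[1,3].
HN type (ℓ=2): μ^(1)=1/2; μ^(2)=-1

((0, 1, 1); (1, 0, 0))


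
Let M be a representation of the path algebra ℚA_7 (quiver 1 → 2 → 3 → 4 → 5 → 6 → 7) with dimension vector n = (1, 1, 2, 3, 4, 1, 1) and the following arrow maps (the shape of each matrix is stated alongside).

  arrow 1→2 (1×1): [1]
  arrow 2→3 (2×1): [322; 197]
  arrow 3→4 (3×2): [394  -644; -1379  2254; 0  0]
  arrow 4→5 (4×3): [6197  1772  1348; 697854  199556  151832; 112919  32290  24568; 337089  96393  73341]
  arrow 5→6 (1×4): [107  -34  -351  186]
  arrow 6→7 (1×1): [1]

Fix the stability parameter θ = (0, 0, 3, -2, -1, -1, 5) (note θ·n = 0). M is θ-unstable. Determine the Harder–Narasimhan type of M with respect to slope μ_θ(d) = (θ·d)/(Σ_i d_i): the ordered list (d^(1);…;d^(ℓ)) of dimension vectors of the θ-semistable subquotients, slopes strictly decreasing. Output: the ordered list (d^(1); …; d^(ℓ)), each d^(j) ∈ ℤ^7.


Via rank(M_{q-1}∘⋯∘M_p): M ≅ I[1,3], I[3,5], I[4,5], I[4,7], I[5,5].
μ_θ-semistable layers: μ^(1)=5; μ^(2)=3; μ^(3)=0; μ^(4)=-1; μ^(5)=-2

((0, 0, 0, 0, 0, 0, 1); (0, 0, 1, 0, 0, 0, 0); (1, 1, 1, 1, 1, 0, 0); (0, 0, 0, 0, 3, 1, 0); (0, 0, 0, 2, 0, 0, 0))


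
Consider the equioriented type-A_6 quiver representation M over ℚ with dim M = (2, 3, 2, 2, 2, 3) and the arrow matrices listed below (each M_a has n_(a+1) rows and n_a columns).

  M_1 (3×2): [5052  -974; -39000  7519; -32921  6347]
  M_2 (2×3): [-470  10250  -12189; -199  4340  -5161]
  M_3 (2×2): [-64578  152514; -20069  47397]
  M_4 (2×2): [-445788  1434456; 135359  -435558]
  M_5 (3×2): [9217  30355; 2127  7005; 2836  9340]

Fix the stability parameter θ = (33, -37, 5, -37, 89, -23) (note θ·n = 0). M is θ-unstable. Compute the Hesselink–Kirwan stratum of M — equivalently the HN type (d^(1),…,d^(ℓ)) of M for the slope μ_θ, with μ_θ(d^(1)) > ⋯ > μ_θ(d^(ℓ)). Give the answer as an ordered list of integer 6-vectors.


Via rank(M_{q-1}∘⋯∘M_p): M ≅ I[1,2], I[1,3], I[2,4], I[4,6], I[5,5], I[6,6]^2.
μ_θ-semistable layers: μ^(1)=89; μ^(2)=33; μ^(3)=5; μ^(4)=-2; μ^(5)=-16; μ^(6)=-23; μ^(7)=-37

((0, 0, 0, 0, 1, 0); (0, 0, 0, 0, 1, 1); (0, 0, 1, 0, 0, 0); (2, 2, 0, 0, 0, 0); (0, 0, 1, 1, 0, 0); (0, 0, 0, 0, 0, 2); (0, 1, 0, 1, 0, 0))


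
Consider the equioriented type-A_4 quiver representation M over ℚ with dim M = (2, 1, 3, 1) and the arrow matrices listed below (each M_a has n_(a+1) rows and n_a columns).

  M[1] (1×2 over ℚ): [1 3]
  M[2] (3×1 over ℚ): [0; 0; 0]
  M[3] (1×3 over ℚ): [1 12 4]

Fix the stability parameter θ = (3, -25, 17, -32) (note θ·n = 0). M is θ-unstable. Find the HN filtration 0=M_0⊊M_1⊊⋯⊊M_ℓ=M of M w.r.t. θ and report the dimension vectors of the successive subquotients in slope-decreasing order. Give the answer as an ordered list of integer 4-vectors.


Barcode: M ≅ I[1,1], I[1,2], I[3,3]^2, I[3,4]. HN layers by μ_θ (4 steps, strictly decreasing):
  μ^(1)=17; μ^(2)=3; μ^(3)=-15/2; μ^(4)=-11

((0, 0, 2, 0); (1, 0, 0, 0); (0, 0, 1, 1); (1, 1, 0, 0))


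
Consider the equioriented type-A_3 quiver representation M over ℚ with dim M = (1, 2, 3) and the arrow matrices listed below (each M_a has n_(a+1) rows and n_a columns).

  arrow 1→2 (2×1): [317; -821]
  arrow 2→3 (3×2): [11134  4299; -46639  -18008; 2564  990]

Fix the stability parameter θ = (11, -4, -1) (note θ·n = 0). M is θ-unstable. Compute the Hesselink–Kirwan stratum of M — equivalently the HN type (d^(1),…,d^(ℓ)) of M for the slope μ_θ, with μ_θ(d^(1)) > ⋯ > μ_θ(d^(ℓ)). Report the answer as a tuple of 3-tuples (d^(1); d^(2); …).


Barcode: M ≅ I[1,3], I[2,3], I[3,3]. HN layers by μ_θ (3 steps, strictly decreasing):
  μ^(1)=2; μ^(2)=-1; μ^(3)=-4

((1, 1, 1); (0, 0, 2); (0, 1, 0))


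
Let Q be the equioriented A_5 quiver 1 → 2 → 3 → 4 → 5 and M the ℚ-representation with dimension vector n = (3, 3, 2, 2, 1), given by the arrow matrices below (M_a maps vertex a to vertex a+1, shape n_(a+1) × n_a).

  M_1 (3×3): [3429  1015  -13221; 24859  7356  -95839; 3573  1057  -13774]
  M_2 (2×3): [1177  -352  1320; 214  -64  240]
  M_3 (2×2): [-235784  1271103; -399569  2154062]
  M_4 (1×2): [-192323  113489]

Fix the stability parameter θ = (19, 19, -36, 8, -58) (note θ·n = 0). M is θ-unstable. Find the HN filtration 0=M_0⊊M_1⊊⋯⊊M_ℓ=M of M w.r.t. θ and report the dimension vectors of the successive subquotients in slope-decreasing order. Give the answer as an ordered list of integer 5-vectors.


Via rank(M_{q-1}∘⋯∘M_p): M ≅ I[1,2]^2, I[1,5], I[3,4].
μ_θ-semistable layers: μ^(1)=19; μ^(2)=8; μ^(3)=-48/5; μ^(4)=-36

((2, 2, 0, 0, 0); (0, 0, 0, 1, 0); (1, 1, 1, 1, 1); (0, 0, 1, 0, 0))


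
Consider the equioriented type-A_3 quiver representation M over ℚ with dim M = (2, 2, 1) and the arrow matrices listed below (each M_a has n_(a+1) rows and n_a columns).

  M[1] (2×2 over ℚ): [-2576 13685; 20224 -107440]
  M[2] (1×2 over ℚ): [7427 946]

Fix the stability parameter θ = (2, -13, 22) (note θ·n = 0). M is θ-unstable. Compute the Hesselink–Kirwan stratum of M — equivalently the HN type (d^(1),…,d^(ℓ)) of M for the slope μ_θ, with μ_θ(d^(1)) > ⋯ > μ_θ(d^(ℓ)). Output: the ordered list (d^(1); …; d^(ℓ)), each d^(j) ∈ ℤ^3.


Barcode: M ≅ I[1,1], I[1,3], I[2,2]. HN layers by μ_θ (4 steps, strictly decreasing):
  μ^(1)=22; μ^(2)=2; μ^(3)=-11/2; μ^(4)=-13

((0, 0, 1); (1, 0, 0); (1, 1, 0); (0, 1, 0))


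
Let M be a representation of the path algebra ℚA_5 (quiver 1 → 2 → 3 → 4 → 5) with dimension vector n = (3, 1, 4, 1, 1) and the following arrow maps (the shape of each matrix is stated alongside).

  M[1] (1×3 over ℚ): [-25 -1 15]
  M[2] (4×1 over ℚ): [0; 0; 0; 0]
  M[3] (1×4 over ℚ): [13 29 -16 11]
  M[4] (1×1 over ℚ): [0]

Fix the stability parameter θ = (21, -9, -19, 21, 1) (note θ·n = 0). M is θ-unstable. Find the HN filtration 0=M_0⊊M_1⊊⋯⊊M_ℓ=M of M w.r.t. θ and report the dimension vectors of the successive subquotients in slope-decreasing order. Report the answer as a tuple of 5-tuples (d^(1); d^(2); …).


Via rank(M_{q-1}∘⋯∘M_p): M ≅ I[1,1]^2, I[1,2], I[3,3]^3, I[3,4], I[5,5].
μ_θ-semistable layers: μ^(1)=21; μ^(2)=6; μ^(3)=1; μ^(4)=-19

((2, 0, 0, 1, 0); (1, 1, 0, 0, 0); (0, 0, 0, 0, 1); (0, 0, 4, 0, 0))


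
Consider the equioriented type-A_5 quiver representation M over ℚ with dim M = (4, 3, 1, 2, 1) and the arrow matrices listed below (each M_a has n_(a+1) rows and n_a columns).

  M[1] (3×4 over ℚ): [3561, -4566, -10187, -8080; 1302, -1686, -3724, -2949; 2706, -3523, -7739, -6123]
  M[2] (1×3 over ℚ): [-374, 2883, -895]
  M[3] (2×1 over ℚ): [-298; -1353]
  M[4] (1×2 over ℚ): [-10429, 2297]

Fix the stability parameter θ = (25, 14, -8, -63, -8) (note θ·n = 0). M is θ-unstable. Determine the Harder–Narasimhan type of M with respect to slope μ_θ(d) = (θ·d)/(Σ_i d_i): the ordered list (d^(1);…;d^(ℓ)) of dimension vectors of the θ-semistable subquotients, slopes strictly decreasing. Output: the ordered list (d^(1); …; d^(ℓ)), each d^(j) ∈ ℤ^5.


Barcode: M ≅ I[1,1], I[1,2]^2, I[1,5], I[4,4]. HN layers by μ_θ (4 steps, strictly decreasing):
  μ^(1)=25; μ^(2)=39/2; μ^(3)=-8; μ^(4)=-63

((1, 0, 0, 0, 0); (2, 2, 0, 0, 0); (1, 1, 1, 1, 1); (0, 0, 0, 1, 0))


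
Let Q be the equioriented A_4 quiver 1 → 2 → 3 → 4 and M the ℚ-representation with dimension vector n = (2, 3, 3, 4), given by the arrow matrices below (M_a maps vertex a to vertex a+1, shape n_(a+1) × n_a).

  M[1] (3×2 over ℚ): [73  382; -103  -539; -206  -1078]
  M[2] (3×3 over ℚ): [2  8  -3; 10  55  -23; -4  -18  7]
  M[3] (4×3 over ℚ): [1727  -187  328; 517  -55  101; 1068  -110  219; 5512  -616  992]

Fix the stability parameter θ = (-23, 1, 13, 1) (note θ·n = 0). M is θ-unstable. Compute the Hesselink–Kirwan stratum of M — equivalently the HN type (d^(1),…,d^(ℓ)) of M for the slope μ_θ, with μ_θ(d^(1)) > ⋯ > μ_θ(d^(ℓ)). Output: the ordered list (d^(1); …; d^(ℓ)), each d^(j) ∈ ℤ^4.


Barcode: M ≅ I[1,3], I[1,4], I[2,4], I[4,4]^2. HN layers by μ_θ (4 steps, strictly decreasing):
  μ^(1)=13; μ^(2)=7; μ^(3)=1; μ^(4)=-23

((0, 0, 1, 0); (0, 0, 2, 2); (0, 3, 0, 2); (2, 0, 0, 0))


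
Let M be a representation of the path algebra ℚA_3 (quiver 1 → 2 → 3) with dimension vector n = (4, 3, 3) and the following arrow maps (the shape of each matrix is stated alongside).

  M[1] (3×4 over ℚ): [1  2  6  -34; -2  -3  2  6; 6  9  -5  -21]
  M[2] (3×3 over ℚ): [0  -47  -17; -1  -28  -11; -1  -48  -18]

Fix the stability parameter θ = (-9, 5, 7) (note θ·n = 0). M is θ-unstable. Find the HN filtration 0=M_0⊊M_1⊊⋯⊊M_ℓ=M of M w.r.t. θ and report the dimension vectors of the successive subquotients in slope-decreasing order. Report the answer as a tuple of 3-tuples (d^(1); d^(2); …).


Interval decomposition of M: I[1,1], I[1,3]^3.
HN type (ℓ=3): μ^(1)=7; μ^(2)=5; μ^(3)=-9

((0, 0, 3); (0, 3, 0); (4, 0, 0))


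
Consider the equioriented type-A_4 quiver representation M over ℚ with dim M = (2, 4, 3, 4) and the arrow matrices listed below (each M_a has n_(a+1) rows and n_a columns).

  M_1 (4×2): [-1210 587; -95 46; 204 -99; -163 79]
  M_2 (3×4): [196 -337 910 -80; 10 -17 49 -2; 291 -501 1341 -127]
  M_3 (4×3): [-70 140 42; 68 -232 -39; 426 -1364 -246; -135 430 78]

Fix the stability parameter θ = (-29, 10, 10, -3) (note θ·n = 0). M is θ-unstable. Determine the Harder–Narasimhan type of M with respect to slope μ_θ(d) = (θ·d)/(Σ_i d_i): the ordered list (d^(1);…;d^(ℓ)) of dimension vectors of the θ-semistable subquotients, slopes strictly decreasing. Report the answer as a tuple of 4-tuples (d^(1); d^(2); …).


Via rank(M_{q-1}∘⋯∘M_p): M ≅ I[1,4]^2, I[2,2], I[2,3], I[4,4]^2.
μ_θ-semistable layers: μ^(1)=10; μ^(2)=17/3; μ^(3)=-3; μ^(4)=-29

((0, 2, 1, 0); (0, 2, 2, 2); (0, 0, 0, 2); (2, 0, 0, 0))


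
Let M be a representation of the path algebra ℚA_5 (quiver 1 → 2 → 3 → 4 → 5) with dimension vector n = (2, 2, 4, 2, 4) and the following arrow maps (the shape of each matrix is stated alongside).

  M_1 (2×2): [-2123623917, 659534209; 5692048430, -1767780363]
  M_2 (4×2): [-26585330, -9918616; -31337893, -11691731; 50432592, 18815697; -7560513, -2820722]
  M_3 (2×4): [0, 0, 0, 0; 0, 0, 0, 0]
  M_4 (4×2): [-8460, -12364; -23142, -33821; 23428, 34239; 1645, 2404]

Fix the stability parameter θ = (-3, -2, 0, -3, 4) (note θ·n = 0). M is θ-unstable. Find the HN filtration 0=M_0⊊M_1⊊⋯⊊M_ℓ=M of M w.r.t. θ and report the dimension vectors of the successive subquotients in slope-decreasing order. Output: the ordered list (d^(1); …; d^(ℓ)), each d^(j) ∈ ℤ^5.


Interval decomposition of M: I[1,3]^2, I[3,3]^2, I[4,5]^2, I[5,5]^2.
HN type (ℓ=4): μ^(1)=4; μ^(2)=0; μ^(3)=-2; μ^(4)=-3

((0, 0, 0, 0, 4); (0, 0, 4, 0, 0); (0, 2, 0, 0, 0); (2, 0, 0, 2, 0))


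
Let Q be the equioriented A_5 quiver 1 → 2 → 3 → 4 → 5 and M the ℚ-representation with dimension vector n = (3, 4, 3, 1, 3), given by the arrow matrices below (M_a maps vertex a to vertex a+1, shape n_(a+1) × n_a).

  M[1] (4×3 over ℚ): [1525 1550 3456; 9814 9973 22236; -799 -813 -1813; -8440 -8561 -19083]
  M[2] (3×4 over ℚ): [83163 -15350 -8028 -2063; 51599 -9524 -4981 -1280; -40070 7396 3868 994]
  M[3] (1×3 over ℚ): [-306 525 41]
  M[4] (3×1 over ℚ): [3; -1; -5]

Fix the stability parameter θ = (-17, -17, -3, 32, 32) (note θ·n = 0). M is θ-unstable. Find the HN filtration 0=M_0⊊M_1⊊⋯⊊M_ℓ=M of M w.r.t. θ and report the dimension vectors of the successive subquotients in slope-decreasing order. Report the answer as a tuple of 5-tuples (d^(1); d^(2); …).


Barcode: M ≅ I[1,2], I[1,3], I[1,5], I[2,2], I[3,3], I[5,5]^2. HN layers by μ_θ (3 steps, strictly decreasing):
  μ^(1)=32; μ^(2)=-3; μ^(3)=-17

((0, 0, 0, 1, 3); (0, 0, 3, 0, 0); (3, 4, 0, 0, 0))


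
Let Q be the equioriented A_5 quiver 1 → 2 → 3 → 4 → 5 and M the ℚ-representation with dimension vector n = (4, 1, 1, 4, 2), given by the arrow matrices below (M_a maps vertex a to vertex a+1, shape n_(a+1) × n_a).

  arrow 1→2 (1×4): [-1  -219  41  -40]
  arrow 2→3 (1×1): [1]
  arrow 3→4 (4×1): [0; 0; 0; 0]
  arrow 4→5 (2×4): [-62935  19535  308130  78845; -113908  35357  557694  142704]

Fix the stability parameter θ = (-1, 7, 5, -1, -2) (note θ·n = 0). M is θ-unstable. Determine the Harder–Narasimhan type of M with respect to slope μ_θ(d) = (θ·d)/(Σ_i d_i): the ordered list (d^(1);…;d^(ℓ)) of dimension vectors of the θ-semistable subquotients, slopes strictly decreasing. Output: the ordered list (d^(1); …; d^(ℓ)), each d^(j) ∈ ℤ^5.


Via rank(M_{q-1}∘⋯∘M_p): M ≅ I[1,1]^3, I[1,3], I[4,4]^2, I[4,5]^2.
μ_θ-semistable layers: μ^(1)=6; μ^(2)=-1; μ^(3)=-3/2

((0, 1, 1, 0, 0); (4, 0, 0, 2, 0); (0, 0, 0, 2, 2))


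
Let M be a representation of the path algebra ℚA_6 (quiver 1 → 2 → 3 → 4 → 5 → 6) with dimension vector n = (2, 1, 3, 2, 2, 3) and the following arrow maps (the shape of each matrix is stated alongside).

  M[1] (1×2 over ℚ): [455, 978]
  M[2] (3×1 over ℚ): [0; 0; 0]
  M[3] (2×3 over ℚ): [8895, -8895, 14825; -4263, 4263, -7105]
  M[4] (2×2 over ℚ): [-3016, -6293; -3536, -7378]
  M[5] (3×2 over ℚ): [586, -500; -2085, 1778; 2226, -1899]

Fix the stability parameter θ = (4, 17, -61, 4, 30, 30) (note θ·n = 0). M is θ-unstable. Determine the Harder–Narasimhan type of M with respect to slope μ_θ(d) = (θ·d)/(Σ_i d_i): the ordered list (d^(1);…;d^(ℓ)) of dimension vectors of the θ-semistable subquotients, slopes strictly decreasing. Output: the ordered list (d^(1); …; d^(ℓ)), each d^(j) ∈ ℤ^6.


Via rank(M_{q-1}∘⋯∘M_p): M ≅ I[1,1], I[1,2], I[3,3]^2, I[3,6], I[4,4], I[5,6], I[6,6].
μ_θ-semistable layers: μ^(1)=30; μ^(2)=17; μ^(3)=4; μ^(4)=-61

((0, 0, 0, 0, 2, 3); (0, 1, 0, 0, 0, 0); (2, 0, 0, 2, 0, 0); (0, 0, 3, 0, 0, 0))


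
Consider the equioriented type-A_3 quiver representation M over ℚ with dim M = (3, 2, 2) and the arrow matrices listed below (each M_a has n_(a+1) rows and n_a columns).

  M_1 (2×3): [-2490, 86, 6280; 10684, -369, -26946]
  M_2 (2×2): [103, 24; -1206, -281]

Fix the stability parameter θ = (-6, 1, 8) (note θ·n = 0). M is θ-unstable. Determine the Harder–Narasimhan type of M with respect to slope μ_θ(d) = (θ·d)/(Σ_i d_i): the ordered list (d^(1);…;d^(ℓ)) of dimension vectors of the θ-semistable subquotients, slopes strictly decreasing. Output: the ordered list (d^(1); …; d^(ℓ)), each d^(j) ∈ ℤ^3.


Interval decomposition of M: I[1,1], I[1,3]^2.
HN type (ℓ=3): μ^(1)=8; μ^(2)=1; μ^(3)=-6

((0, 0, 2); (0, 2, 0); (3, 0, 0))


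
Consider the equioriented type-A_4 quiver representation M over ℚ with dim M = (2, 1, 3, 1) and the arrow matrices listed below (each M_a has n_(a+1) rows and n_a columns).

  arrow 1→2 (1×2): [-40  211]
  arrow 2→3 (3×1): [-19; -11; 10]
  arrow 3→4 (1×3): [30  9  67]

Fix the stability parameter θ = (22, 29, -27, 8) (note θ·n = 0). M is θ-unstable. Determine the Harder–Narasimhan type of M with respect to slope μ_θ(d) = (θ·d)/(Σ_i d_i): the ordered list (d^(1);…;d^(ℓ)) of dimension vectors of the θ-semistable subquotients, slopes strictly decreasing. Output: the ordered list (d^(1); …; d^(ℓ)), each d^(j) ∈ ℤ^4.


Barcode: M ≅ I[1,1], I[1,4], I[3,3]^2. HN layers by μ_θ (3 steps, strictly decreasing):
  μ^(1)=22; μ^(2)=8; μ^(3)=-27

((1, 0, 0, 0); (1, 1, 1, 1); (0, 0, 2, 0))


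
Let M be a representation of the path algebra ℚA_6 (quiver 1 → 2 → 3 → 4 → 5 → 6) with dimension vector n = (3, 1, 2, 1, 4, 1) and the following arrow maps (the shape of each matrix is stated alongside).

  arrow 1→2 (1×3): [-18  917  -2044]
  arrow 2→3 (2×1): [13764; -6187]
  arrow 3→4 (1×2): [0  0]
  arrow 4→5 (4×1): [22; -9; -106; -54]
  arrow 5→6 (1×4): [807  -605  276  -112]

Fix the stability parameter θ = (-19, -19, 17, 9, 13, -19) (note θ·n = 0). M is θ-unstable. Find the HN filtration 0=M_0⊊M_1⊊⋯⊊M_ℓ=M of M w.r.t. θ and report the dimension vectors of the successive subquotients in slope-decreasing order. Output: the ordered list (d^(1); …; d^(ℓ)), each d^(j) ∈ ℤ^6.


Interval decomposition of M: I[1,1]^2, I[1,3], I[3,3], I[4,6], I[5,5]^3.
HN type (ℓ=4): μ^(1)=17; μ^(2)=13; μ^(3)=1; μ^(4)=-19

((0, 0, 2, 0, 0, 0); (0, 0, 0, 0, 3, 0); (0, 0, 0, 1, 1, 1); (3, 1, 0, 0, 0, 0))


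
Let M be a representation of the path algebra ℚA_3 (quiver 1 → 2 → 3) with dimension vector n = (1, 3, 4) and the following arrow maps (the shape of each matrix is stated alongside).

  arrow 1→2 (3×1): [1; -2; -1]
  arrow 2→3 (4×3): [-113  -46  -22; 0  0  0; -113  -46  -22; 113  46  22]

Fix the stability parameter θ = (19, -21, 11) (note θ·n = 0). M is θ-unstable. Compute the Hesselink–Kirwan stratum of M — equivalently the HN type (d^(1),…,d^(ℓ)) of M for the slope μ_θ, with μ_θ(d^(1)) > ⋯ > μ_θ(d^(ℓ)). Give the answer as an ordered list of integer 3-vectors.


Interval decomposition of M: I[1,3], I[2,2]^2, I[3,3]^3.
HN type (ℓ=3): μ^(1)=11; μ^(2)=-1; μ^(3)=-21

((0, 0, 4); (1, 1, 0); (0, 2, 0))


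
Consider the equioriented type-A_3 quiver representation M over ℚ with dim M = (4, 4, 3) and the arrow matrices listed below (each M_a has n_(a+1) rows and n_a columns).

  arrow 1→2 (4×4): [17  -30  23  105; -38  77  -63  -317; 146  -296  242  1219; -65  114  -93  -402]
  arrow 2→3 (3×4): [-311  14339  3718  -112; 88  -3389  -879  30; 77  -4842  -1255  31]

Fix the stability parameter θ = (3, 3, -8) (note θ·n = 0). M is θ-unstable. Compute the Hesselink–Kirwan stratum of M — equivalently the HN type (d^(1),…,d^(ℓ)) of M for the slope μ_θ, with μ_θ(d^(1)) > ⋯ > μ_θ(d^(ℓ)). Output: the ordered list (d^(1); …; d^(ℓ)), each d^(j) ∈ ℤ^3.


Barcode: M ≅ I[1,2], I[1,3]^3. HN layers by μ_θ (2 steps, strictly decreasing):
  μ^(1)=3; μ^(2)=-2/3

((1, 1, 0); (3, 3, 3))


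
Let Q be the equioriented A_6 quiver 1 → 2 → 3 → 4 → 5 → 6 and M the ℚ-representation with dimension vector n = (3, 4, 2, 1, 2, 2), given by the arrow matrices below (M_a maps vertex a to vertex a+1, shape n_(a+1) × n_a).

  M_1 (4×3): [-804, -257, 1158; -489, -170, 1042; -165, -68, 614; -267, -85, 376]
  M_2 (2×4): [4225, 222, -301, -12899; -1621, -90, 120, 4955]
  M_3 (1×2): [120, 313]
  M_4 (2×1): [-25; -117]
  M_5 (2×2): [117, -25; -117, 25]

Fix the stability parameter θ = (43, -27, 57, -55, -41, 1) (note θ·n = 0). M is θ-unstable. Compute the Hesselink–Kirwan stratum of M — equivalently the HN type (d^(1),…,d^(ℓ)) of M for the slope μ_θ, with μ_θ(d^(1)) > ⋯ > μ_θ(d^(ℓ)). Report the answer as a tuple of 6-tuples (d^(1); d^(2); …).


Interval decomposition of M: I[1,1], I[1,3], I[1,5], I[2,2]^2, I[5,6], I[6,6].
HN type (ℓ=7): μ^(1)=57; μ^(2)=43; μ^(3)=8; μ^(4)=1; μ^(5)=-23/5; μ^(6)=-27; μ^(7)=-41

((0, 0, 1, 0, 0, 0); (1, 0, 0, 0, 0, 0); (1, 1, 0, 0, 0, 0); (0, 0, 0, 0, 0, 2); (1, 1, 1, 1, 1, 0); (0, 2, 0, 0, 0, 0); (0, 0, 0, 0, 1, 0))
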